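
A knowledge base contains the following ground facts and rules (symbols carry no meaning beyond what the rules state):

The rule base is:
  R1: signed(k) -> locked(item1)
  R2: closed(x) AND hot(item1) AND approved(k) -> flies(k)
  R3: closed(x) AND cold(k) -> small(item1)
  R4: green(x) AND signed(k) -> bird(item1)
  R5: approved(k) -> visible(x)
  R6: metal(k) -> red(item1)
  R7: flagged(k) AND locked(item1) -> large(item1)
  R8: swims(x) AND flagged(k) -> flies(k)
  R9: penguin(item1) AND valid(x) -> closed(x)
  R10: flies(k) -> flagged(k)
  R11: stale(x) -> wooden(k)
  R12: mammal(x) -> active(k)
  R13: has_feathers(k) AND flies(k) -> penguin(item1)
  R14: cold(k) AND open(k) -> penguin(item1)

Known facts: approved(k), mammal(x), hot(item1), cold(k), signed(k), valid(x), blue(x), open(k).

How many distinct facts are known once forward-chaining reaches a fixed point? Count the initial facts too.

17

Round 1 — R1, R5, R12, R14, derive locked(item1), visible(x), active(k), penguin(item1).
Round 2 — R9, derive closed(x).
Round 3 — R2, R3, derive flies(k), small(item1).
Round 4 — R10, derive flagged(k).
Round 5 — R7, derive large(item1).
Closure: {active(k), approved(k), blue(x), closed(x), cold(k), flagged(k), flies(k), hot(item1), large(item1), locked(item1), mammal(x), open(k), penguin(item1), signed(k), small(item1), valid(x), visible(x)} — 17 facts.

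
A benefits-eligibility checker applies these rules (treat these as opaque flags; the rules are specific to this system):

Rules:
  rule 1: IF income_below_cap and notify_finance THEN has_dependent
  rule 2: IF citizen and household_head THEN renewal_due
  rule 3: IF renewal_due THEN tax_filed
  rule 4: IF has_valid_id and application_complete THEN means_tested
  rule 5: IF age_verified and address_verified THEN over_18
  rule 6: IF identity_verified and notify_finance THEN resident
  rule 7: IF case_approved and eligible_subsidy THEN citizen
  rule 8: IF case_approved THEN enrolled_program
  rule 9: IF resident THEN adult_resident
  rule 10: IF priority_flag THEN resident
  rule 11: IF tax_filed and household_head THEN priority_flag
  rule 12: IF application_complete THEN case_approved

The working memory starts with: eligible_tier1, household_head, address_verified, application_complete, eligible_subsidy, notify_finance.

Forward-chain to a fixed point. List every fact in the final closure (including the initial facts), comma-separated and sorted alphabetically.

Round 1 — rule 12, derive case_approved.
Round 2 — rule 7, rule 8, derive citizen, enrolled_program.
Round 3 — rule 2, derive renewal_due.
Round 4 — rule 3, derive tax_filed.
Round 5 — rule 11, derive priority_flag.
Round 6 — rule 10, derive resident.
Round 7 — rule 9, derive adult_resident.

address_verified, adult_resident, application_complete, case_approved, citizen, eligible_subsidy, eligible_tier1, enrolled_program, household_head, notify_finance, priority_flag, renewal_due, resident, tax_filed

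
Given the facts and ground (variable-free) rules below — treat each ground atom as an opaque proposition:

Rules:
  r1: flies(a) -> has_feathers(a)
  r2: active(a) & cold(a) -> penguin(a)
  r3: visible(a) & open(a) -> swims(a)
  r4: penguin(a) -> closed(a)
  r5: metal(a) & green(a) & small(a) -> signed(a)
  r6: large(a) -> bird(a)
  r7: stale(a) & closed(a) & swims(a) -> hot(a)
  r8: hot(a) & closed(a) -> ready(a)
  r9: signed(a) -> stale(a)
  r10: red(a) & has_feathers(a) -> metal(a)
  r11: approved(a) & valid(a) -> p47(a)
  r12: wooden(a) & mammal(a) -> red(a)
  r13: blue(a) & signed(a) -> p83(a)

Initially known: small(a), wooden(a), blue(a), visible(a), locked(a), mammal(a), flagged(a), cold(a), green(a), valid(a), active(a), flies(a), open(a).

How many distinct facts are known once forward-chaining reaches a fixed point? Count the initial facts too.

Round 1 — r1, r2, r3, r12, derive has_feathers(a), penguin(a), swims(a), red(a).
Round 2 — r4, r10, derive closed(a), metal(a).
Round 3 — r5, derive signed(a).
Round 4 — r9, r13, derive stale(a), p83(a).
Round 5 — r7, derive hot(a).
Round 6 — r8, derive ready(a).
Closure: {active(a), blue(a), closed(a), cold(a), flagged(a), flies(a), green(a), has_feathers(a), hot(a), locked(a), mammal(a), metal(a), open(a), p83(a), penguin(a), ready(a), red(a), signed(a), small(a), stale(a), swims(a), valid(a), visible(a), wooden(a)} — 24 facts.

24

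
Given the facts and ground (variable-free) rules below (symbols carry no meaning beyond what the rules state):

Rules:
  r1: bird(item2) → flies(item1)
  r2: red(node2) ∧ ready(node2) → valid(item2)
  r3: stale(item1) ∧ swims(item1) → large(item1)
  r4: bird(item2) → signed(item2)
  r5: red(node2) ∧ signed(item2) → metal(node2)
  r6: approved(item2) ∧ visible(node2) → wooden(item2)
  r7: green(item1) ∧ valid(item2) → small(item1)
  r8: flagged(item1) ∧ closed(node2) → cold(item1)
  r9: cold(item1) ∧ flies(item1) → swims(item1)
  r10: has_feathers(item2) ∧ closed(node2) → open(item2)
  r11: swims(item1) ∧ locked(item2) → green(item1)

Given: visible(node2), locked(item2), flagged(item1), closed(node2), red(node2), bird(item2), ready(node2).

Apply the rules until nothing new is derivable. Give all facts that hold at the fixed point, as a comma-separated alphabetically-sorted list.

Round 1 — r1, r2, r4, r8, derive flies(item1), valid(item2), signed(item2), cold(item1).
Round 2 — r5, r9, derive metal(node2), swims(item1).
Round 3 — r11, derive green(item1).
Round 4 — r7, derive small(item1).

bird(item2), closed(node2), cold(item1), flagged(item1), flies(item1), green(item1), locked(item2), metal(node2), ready(node2), red(node2), signed(item2), small(item1), swims(item1), valid(item2), visible(node2)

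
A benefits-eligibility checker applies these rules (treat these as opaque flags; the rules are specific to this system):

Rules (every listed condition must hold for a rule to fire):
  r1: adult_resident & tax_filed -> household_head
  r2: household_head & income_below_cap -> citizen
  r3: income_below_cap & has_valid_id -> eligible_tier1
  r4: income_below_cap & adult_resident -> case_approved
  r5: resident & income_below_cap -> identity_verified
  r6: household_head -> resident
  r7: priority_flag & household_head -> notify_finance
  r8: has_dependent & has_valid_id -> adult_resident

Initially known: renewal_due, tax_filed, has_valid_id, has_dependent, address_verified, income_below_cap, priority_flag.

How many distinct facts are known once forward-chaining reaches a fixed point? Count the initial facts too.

[1] r3 [income_below_cap & has_valid_id -> eligible_tier1]; r8 [has_dependent & has_valid_id -> adult_resident]. ⇒ new: eligible_tier1, adult_resident.
[2] r1 [adult_resident & tax_filed -> household_head]; r4 [income_below_cap & adult_resident -> case_approved]. ⇒ new: household_head, case_approved.
[3] r2 [household_head & income_below_cap -> citizen]; r6 [household_head -> resident]; r7 [priority_flag & household_head -> notify_finance]. ⇒ new: citizen, resident, notify_finance.
[4] r5 [resident & income_below_cap -> identity_verified]. ⇒ new: identity_verified.
Closure: {address_verified, adult_resident, case_approved, citizen, eligible_tier1, has_dependent, has_valid_id, household_head, identity_verified, income_below_cap, notify_finance, priority_flag, renewal_due, resident, tax_filed} — 15 facts.

15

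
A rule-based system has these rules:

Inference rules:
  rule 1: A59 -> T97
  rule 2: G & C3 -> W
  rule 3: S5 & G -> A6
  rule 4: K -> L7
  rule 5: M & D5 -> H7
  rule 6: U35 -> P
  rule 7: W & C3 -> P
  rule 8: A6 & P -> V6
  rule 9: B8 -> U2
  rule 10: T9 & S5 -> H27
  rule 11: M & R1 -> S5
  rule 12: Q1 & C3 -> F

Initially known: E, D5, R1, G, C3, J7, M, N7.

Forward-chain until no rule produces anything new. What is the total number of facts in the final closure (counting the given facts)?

14

Round 1: rule 2 [G & C3 -> W]; rule 5 [M & D5 -> H7]; rule 11 [M & R1 -> S5]. New: W, H7, S5.
Round 2: rule 3 [S5 & G -> A6]; rule 7 [W & C3 -> P]. New: A6, P.
Round 3: rule 8 [A6 & P -> V6]. New: V6.
Closure: {A6, C3, D5, E, G, H7, J7, M, N7, P, R1, S5, V6, W} — 14 facts.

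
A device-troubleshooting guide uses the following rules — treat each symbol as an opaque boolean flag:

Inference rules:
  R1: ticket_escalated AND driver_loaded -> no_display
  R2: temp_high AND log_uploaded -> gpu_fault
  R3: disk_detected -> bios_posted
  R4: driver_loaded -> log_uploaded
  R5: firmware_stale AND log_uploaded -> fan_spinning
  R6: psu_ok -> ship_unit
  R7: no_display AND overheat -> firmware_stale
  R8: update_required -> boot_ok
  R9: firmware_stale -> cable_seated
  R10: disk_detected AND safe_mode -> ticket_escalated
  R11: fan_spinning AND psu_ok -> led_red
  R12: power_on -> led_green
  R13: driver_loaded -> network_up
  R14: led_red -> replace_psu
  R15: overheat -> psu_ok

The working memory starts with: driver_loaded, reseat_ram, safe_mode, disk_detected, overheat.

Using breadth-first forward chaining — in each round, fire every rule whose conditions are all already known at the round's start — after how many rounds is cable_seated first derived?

Round 1: R3 [disk_detected -> bios_posted]; R4 [driver_loaded -> log_uploaded]; R10 [disk_detected AND safe_mode -> ticket_escalated]; R13 [driver_loaded -> network_up]; R15 [overheat -> psu_ok]. New: bios_posted, log_uploaded, ticket_escalated, network_up, psu_ok.
Round 2: R1 [ticket_escalated AND driver_loaded -> no_display]; R6 [psu_ok -> ship_unit]. New: no_display, ship_unit.
Round 3: R7 [no_display AND overheat -> firmware_stale]. New: firmware_stale.
Round 4: R5 [firmware_stale AND log_uploaded -> fan_spinning]; R9 [firmware_stale -> cable_seated]. New: fan_spinning, cable_seated.
cable_seated first appears in round 4.

4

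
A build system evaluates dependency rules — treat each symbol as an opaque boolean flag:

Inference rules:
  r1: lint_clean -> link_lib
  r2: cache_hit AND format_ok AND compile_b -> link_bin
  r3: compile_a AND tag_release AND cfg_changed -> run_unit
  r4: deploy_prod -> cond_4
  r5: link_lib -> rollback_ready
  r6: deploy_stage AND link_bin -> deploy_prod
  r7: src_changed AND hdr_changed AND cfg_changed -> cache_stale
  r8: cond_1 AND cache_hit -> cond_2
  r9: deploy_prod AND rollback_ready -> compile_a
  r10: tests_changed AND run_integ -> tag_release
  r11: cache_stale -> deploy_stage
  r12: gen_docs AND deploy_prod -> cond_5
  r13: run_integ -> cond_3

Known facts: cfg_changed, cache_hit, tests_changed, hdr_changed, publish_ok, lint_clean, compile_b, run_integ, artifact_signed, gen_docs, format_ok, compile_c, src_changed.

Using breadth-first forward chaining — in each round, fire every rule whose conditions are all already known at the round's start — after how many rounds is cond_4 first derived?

4

Round 1: r1 [lint_clean -> link_lib]; r2 [cache_hit AND format_ok AND compile_b -> link_bin]; r7 [src_changed AND hdr_changed AND cfg_changed -> cache_stale]; r10 [tests_changed AND run_integ -> tag_release]; r13 [run_integ -> cond_3]. New: link_lib, link_bin, cache_stale, tag_release, cond_3.
Round 2: r5 [link_lib -> rollback_ready]; r11 [cache_stale -> deploy_stage]. New: rollback_ready, deploy_stage.
Round 3: r6 [deploy_stage AND link_bin -> deploy_prod]. New: deploy_prod.
Round 4: r4 [deploy_prod -> cond_4]; r9 [deploy_prod AND rollback_ready -> compile_a]; r12 [gen_docs AND deploy_prod -> cond_5]. New: cond_4, compile_a, cond_5.
cond_4 first appears in round 4.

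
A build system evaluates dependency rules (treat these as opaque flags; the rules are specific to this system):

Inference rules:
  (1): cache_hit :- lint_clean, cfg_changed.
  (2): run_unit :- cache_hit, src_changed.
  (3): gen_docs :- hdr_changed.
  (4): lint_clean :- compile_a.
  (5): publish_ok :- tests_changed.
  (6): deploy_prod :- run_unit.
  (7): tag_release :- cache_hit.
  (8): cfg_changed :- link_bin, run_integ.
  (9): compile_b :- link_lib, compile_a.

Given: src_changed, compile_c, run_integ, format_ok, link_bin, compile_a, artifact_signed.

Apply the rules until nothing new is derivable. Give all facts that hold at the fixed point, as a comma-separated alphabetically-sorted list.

artifact_signed, cache_hit, cfg_changed, compile_a, compile_c, deploy_prod, format_ok, link_bin, lint_clean, run_integ, run_unit, src_changed, tag_release

Round 1 — (4), (8), derive lint_clean, cfg_changed.
Round 2 — (1), derive cache_hit.
Round 3 — (2), (7), derive run_unit, tag_release.
Round 4 — (6), derive deploy_prod.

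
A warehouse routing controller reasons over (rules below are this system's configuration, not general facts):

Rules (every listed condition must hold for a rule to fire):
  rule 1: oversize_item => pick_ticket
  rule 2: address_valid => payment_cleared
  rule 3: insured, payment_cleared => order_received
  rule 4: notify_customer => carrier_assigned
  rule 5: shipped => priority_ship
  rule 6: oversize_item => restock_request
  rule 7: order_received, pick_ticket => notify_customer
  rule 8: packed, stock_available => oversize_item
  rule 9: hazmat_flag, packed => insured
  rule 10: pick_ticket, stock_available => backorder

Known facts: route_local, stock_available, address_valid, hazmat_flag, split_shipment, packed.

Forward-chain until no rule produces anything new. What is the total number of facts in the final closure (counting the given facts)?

Round 1 — rule 2, rule 8, rule 9, derive payment_cleared, oversize_item, insured.
Round 2 — rule 1, rule 3, rule 6, derive pick_ticket, order_received, restock_request.
Round 3 — rule 7, rule 10, derive notify_customer, backorder.
Round 4 — rule 4, derive carrier_assigned.
Closure: {address_valid, backorder, carrier_assigned, hazmat_flag, insured, notify_customer, order_received, oversize_item, packed, payment_cleared, pick_ticket, restock_request, route_local, split_shipment, stock_available} — 15 facts.

15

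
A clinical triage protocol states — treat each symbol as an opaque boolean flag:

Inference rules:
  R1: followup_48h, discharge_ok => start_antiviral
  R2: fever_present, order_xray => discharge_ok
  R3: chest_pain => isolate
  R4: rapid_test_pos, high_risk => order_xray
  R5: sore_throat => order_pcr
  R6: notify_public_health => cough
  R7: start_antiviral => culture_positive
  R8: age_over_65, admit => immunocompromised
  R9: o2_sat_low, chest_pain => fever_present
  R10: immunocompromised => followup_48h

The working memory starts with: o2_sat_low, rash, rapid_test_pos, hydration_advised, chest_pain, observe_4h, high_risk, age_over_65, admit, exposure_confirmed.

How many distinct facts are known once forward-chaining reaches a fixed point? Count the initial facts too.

18

Round 1 — R3, R4, R8, R9, derive isolate, order_xray, immunocompromised, fever_present.
Round 2 — R2, R10, derive discharge_ok, followup_48h.
Round 3 — R1, derive start_antiviral.
Round 4 — R7, derive culture_positive.
Closure: {admit, age_over_65, chest_pain, culture_positive, discharge_ok, exposure_confirmed, fever_present, followup_48h, high_risk, hydration_advised, immunocompromised, isolate, o2_sat_low, observe_4h, order_xray, rapid_test_pos, rash, start_antiviral} — 18 facts.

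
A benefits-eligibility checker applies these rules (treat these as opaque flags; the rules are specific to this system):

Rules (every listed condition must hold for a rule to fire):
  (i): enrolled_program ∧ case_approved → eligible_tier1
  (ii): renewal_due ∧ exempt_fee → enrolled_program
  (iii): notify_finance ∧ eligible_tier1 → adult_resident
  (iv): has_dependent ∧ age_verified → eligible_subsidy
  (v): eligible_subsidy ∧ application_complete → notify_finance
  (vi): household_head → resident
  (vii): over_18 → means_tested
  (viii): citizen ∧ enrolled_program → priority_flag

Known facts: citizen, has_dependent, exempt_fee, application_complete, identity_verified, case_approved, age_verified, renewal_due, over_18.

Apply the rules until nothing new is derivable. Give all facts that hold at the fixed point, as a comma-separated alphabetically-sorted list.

adult_resident, age_verified, application_complete, case_approved, citizen, eligible_subsidy, eligible_tier1, enrolled_program, exempt_fee, has_dependent, identity_verified, means_tested, notify_finance, over_18, priority_flag, renewal_due

Round 1: (ii) [renewal_due ∧ exempt_fee → enrolled_program]; (iv) [has_dependent ∧ age_verified → eligible_subsidy]; (vii) [over_18 → means_tested]. Adds enrolled_program, eligible_subsidy, means_tested.
Round 2: (i) [enrolled_program ∧ case_approved → eligible_tier1]; (v) [eligible_subsidy ∧ application_complete → notify_finance]; (viii) [citizen ∧ enrolled_program → priority_flag]. Adds eligible_tier1, notify_finance, priority_flag.
Round 3: (iii) [notify_finance ∧ eligible_tier1 → adult_resident]. Adds adult_resident.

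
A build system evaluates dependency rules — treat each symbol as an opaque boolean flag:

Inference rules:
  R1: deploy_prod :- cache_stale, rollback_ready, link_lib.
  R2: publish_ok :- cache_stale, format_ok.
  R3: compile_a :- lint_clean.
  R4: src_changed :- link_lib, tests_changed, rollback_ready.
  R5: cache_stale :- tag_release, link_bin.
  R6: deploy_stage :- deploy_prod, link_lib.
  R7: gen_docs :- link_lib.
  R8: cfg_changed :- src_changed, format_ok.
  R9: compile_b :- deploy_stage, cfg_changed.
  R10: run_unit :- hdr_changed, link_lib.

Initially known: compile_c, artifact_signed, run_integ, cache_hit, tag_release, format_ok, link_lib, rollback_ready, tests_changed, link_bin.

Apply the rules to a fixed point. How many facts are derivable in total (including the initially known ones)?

18

Round 1 fires R4, R5, R7, giving src_changed, cache_stale, gen_docs.
Round 2 fires R1, R2, R8, giving deploy_prod, publish_ok, cfg_changed.
Round 3 fires R6, giving deploy_stage.
Round 4 fires R9, giving compile_b.
Closure: {artifact_signed, cache_hit, cache_stale, cfg_changed, compile_b, compile_c, deploy_prod, deploy_stage, format_ok, gen_docs, link_bin, link_lib, publish_ok, rollback_ready, run_integ, src_changed, tag_release, tests_changed} — 18 facts.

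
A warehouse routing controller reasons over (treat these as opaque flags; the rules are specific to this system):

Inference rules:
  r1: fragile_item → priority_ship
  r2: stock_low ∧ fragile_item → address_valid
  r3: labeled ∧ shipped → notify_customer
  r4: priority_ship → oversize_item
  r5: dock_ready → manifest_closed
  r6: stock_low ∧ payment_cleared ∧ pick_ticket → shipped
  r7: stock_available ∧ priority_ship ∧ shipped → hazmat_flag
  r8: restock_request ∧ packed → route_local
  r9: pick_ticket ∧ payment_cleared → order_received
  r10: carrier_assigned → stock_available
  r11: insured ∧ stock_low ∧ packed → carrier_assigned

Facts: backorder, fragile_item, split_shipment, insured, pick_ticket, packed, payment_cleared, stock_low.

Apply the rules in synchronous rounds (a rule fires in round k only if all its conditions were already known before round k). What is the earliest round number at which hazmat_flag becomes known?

3

[1] r1 [fragile_item → priority_ship]; r2 [stock_low ∧ fragile_item → address_valid]; r6 [stock_low ∧ payment_cleared ∧ pick_ticket → shipped]; r9 [pick_ticket ∧ payment_cleared → order_received]; r11 [insured ∧ stock_low ∧ packed → carrier_assigned]. ⇒ new: priority_ship, address_valid, shipped, order_received, carrier_assigned.
[2] r4 [priority_ship → oversize_item]; r10 [carrier_assigned → stock_available]. ⇒ new: oversize_item, stock_available.
[3] r7 [stock_available ∧ priority_ship ∧ shipped → hazmat_flag]. ⇒ new: hazmat_flag.
hazmat_flag first appears in round 3.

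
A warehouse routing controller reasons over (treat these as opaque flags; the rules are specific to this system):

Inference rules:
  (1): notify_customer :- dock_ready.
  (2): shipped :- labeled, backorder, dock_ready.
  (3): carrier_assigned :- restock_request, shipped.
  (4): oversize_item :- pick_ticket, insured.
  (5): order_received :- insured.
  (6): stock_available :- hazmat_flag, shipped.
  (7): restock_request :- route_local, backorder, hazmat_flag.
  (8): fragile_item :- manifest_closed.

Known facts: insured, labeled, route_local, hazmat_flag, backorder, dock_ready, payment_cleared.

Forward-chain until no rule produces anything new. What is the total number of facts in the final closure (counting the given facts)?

13

Round 1: (1) [notify_customer :- dock_ready.]; (2) [shipped :- labeled, backorder, dock_ready.]; (5) [order_received :- insured.]; (7) [restock_request :- route_local, backorder, hazmat_flag.]. Adds notify_customer, shipped, order_received, restock_request.
Round 2: (3) [carrier_assigned :- restock_request, shipped.]; (6) [stock_available :- hazmat_flag, shipped.]. Adds carrier_assigned, stock_available.
Closure: {backorder, carrier_assigned, dock_ready, hazmat_flag, insured, labeled, notify_customer, order_received, payment_cleared, restock_request, route_local, shipped, stock_available} — 13 facts.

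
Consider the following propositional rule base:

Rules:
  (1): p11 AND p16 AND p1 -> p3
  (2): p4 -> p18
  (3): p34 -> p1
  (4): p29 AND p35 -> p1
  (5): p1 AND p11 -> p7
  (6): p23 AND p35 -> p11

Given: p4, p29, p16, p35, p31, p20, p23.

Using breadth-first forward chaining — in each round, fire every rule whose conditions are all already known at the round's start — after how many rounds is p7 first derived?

Round 1 fires (2), (4), (6), giving p18, p1, p11.
Round 2 fires (1), (5), giving p3, p7.
p7 first appears in round 2.

2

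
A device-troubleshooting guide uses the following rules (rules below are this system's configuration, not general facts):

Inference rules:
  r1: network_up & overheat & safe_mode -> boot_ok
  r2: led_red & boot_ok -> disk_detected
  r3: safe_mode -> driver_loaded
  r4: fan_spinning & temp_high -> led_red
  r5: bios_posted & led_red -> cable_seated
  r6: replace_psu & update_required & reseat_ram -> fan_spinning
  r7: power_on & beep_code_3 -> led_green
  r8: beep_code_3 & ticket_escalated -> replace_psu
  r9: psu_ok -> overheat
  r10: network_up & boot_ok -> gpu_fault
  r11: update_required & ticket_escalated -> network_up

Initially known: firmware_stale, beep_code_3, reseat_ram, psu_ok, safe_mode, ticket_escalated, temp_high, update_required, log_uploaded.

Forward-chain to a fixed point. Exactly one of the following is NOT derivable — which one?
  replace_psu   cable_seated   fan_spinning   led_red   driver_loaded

[1] r3 [safe_mode -> driver_loaded]; r8 [beep_code_3 & ticket_escalated -> replace_psu]; r9 [psu_ok -> overheat]; r11 [update_required & ticket_escalated -> network_up]. ⇒ new: driver_loaded, replace_psu, overheat, network_up.
[2] r1 [network_up & overheat & safe_mode -> boot_ok]; r6 [replace_psu & update_required & reseat_ram -> fan_spinning]. ⇒ new: boot_ok, fan_spinning.
[3] r4 [fan_spinning & temp_high -> led_red]; r10 [network_up & boot_ok -> gpu_fault]. ⇒ new: led_red, gpu_fault.
[4] r2 [led_red & boot_ok -> disk_detected]. ⇒ new: disk_detected.
Derived: led_red (round 3), driver_loaded (round 1), fan_spinning (round 2), replace_psu (round 1). cable_seated never appears in any round.

cable_seated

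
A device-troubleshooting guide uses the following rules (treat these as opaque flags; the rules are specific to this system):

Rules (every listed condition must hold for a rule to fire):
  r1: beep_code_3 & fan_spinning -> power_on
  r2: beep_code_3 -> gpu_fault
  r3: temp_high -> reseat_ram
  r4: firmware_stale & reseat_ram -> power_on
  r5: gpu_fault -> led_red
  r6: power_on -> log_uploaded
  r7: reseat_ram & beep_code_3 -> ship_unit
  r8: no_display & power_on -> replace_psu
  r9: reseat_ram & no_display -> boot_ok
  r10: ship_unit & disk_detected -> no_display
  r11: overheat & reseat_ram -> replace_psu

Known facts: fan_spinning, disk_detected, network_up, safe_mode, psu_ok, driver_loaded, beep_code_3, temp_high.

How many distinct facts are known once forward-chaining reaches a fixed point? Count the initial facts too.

[1] r1 [beep_code_3 & fan_spinning -> power_on]; r2 [beep_code_3 -> gpu_fault]; r3 [temp_high -> reseat_ram]. ⇒ new: power_on, gpu_fault, reseat_ram.
[2] r5 [gpu_fault -> led_red]; r6 [power_on -> log_uploaded]; r7 [reseat_ram & beep_code_3 -> ship_unit]. ⇒ new: led_red, log_uploaded, ship_unit.
[3] r10 [ship_unit & disk_detected -> no_display]. ⇒ new: no_display.
[4] r8 [no_display & power_on -> replace_psu]; r9 [reseat_ram & no_display -> boot_ok]. ⇒ new: replace_psu, boot_ok.
Closure: {beep_code_3, boot_ok, disk_detected, driver_loaded, fan_spinning, gpu_fault, led_red, log_uploaded, network_up, no_display, power_on, psu_ok, replace_psu, reseat_ram, safe_mode, ship_unit, temp_high} — 17 facts.

17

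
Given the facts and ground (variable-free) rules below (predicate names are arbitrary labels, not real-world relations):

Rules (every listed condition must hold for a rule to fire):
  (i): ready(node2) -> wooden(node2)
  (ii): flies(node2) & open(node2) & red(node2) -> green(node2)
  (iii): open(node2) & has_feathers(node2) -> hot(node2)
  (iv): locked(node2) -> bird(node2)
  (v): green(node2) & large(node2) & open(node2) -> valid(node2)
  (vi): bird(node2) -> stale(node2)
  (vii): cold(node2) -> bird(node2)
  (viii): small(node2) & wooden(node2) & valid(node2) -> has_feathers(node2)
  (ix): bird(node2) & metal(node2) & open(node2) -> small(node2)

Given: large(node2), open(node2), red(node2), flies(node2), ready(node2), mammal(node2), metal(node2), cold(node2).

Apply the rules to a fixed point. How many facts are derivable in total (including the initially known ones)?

Round 1 — (i), (ii), (vii), derive wooden(node2), green(node2), bird(node2).
Round 2 — (v), (vi), (ix), derive valid(node2), stale(node2), small(node2).
Round 3 — (viii), derive has_feathers(node2).
Round 4 — (iii), derive hot(node2).
Closure: {bird(node2), cold(node2), flies(node2), green(node2), has_feathers(node2), hot(node2), large(node2), mammal(node2), metal(node2), open(node2), ready(node2), red(node2), small(node2), stale(node2), valid(node2), wooden(node2)} — 16 facts.

16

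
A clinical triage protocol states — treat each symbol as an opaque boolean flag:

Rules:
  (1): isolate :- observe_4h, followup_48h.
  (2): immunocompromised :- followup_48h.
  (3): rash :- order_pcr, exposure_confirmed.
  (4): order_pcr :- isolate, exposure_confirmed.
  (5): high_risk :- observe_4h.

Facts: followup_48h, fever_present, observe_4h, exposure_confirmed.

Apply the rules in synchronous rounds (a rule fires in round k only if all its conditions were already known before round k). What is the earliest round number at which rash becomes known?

[1] (1) [isolate :- observe_4h, followup_48h.]; (2) [immunocompromised :- followup_48h.]; (5) [high_risk :- observe_4h.]. ⇒ new: isolate, immunocompromised, high_risk.
[2] (4) [order_pcr :- isolate, exposure_confirmed.]. ⇒ new: order_pcr.
[3] (3) [rash :- order_pcr, exposure_confirmed.]. ⇒ new: rash.
rash first appears in round 3.

3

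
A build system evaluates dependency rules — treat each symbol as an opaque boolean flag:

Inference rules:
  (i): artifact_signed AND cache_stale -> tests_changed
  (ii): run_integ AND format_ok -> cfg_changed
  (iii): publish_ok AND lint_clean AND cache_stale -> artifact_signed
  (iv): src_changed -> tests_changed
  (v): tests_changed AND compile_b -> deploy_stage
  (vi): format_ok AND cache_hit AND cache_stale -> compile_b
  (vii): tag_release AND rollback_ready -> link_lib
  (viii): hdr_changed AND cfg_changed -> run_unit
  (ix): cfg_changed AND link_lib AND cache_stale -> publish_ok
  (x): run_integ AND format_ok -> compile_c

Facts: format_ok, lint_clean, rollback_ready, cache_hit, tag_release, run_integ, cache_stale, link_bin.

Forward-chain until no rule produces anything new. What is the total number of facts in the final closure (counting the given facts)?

16

Round 1: (ii) [run_integ AND format_ok -> cfg_changed]; (vi) [format_ok AND cache_hit AND cache_stale -> compile_b]; (vii) [tag_release AND rollback_ready -> link_lib]; (x) [run_integ AND format_ok -> compile_c]. Adds cfg_changed, compile_b, link_lib, compile_c.
Round 2: (ix) [cfg_changed AND link_lib AND cache_stale -> publish_ok]. Adds publish_ok.
Round 3: (iii) [publish_ok AND lint_clean AND cache_stale -> artifact_signed]. Adds artifact_signed.
Round 4: (i) [artifact_signed AND cache_stale -> tests_changed]. Adds tests_changed.
Round 5: (v) [tests_changed AND compile_b -> deploy_stage]. Adds deploy_stage.
Closure: {artifact_signed, cache_hit, cache_stale, cfg_changed, compile_b, compile_c, deploy_stage, format_ok, link_bin, link_lib, lint_clean, publish_ok, rollback_ready, run_integ, tag_release, tests_changed} — 16 facts.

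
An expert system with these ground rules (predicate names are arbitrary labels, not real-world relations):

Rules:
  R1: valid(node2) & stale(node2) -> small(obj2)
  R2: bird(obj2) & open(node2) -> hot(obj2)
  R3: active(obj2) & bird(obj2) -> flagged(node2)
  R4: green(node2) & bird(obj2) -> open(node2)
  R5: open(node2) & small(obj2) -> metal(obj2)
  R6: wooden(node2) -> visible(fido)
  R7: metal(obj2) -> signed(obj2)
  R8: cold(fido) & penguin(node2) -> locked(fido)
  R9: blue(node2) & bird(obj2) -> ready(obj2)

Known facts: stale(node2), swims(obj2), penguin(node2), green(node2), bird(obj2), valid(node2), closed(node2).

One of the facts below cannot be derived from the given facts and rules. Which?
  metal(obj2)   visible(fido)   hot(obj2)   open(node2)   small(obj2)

Round 1: R1 [valid(node2) & stale(node2) -> small(obj2)]; R4 [green(node2) & bird(obj2) -> open(node2)]. New: small(obj2), open(node2).
Round 2: R2 [bird(obj2) & open(node2) -> hot(obj2)]; R5 [open(node2) & small(obj2) -> metal(obj2)]. New: hot(obj2), metal(obj2).
Round 3: R7 [metal(obj2) -> signed(obj2)]. New: signed(obj2).
Derived: hot(obj2) (round 2), metal(obj2) (round 2), small(obj2) (round 1), open(node2) (round 1). visible(fido) never appears in any round.

visible(fido)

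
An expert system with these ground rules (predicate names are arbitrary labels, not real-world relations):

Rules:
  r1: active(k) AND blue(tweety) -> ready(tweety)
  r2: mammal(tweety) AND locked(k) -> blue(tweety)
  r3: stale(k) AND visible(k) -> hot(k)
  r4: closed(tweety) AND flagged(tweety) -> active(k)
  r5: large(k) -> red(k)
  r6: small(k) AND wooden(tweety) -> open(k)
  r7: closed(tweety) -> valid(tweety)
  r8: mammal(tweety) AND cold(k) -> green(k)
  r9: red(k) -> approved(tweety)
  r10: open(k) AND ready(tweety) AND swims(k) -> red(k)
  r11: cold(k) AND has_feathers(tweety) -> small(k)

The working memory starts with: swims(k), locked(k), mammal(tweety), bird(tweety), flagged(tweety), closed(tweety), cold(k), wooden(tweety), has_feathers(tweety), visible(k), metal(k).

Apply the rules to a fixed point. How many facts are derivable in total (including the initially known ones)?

20

Round 1 fires r2, r4, r7, r8, r11, giving blue(tweety), active(k), valid(tweety), green(k), small(k).
Round 2 fires r1, r6, giving ready(tweety), open(k).
Round 3 fires r10, giving red(k).
Round 4 fires r9, giving approved(tweety).
Closure: {active(k), approved(tweety), bird(tweety), blue(tweety), closed(tweety), cold(k), flagged(tweety), green(k), has_feathers(tweety), locked(k), mammal(tweety), metal(k), open(k), ready(tweety), red(k), small(k), swims(k), valid(tweety), visible(k), wooden(tweety)} — 20 facts.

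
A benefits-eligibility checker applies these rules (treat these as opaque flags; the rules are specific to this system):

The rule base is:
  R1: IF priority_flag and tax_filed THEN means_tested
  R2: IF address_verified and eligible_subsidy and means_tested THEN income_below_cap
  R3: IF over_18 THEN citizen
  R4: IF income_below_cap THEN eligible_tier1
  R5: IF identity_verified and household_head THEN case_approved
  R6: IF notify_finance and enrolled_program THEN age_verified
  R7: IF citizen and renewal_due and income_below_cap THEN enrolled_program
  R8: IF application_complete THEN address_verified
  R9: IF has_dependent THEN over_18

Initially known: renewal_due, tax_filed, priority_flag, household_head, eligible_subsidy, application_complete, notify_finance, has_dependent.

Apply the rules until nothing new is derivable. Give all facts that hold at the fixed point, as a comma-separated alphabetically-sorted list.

address_verified, age_verified, application_complete, citizen, eligible_subsidy, eligible_tier1, enrolled_program, has_dependent, household_head, income_below_cap, means_tested, notify_finance, over_18, priority_flag, renewal_due, tax_filed

[1] R1 [IF priority_flag and tax_filed THEN means_tested]; R8 [IF application_complete THEN address_verified]; R9 [IF has_dependent THEN over_18]. ⇒ new: means_tested, address_verified, over_18.
[2] R2 [IF address_verified and eligible_subsidy and means_tested THEN income_below_cap]; R3 [IF over_18 THEN citizen]. ⇒ new: income_below_cap, citizen.
[3] R4 [IF income_below_cap THEN eligible_tier1]; R7 [IF citizen and renewal_due and income_below_cap THEN enrolled_program]. ⇒ new: eligible_tier1, enrolled_program.
[4] R6 [IF notify_finance and enrolled_program THEN age_verified]. ⇒ new: age_verified.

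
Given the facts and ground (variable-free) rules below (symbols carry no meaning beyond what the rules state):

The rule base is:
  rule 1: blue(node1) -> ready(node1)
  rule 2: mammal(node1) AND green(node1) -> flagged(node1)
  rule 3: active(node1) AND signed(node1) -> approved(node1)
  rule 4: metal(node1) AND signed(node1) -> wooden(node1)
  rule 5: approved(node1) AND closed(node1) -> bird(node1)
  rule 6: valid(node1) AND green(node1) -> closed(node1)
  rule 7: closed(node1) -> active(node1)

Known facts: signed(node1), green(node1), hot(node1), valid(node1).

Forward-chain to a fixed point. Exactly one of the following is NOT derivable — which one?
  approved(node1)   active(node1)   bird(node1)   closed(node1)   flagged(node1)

flagged(node1)

Round 1: rule 6 [valid(node1) AND green(node1) -> closed(node1)]. New: closed(node1).
Round 2: rule 7 [closed(node1) -> active(node1)]. New: active(node1).
Round 3: rule 3 [active(node1) AND signed(node1) -> approved(node1)]. New: approved(node1).
Round 4: rule 5 [approved(node1) AND closed(node1) -> bird(node1)]. New: bird(node1).
Derived: active(node1) (round 2), bird(node1) (round 4), approved(node1) (round 3), closed(node1) (round 1). flagged(node1) never appears in any round.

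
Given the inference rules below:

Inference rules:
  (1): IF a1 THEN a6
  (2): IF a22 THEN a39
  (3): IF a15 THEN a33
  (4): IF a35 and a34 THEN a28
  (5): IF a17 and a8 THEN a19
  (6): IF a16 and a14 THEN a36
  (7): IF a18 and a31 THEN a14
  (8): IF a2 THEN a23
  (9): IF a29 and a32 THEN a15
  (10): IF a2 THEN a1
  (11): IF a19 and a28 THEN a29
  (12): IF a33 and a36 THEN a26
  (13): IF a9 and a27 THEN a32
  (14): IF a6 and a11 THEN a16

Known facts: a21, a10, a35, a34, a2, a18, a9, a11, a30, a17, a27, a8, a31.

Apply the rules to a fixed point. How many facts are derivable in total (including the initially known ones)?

26

Round 1 — (4), (5), (7), (8), (10), (13), derive a28, a19, a14, a23, a1, a32.
Round 2 — (1), (11), derive a6, a29.
Round 3 — (9), (14), derive a15, a16.
Round 4 — (3), (6), derive a33, a36.
Round 5 — (12), derive a26.
Closure: {a1, a10, a11, a14, a15, a16, a17, a18, a19, a2, a21, a23, a26, a27, a28, a29, a30, a31, a32, a33, a34, a35, a36, a6, a8, a9} — 26 facts.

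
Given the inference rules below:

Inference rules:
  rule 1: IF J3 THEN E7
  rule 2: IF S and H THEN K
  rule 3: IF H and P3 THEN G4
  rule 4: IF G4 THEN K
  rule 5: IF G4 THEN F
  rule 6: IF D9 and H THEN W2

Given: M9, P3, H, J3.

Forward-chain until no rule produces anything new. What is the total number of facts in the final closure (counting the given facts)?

8

Round 1: rule 1 [IF J3 THEN E7]; rule 3 [IF H and P3 THEN G4]. New: E7, G4.
Round 2: rule 4 [IF G4 THEN K]; rule 5 [IF G4 THEN F]. New: K, F.
Closure: {E7, F, G4, H, J3, K, M9, P3} — 8 facts.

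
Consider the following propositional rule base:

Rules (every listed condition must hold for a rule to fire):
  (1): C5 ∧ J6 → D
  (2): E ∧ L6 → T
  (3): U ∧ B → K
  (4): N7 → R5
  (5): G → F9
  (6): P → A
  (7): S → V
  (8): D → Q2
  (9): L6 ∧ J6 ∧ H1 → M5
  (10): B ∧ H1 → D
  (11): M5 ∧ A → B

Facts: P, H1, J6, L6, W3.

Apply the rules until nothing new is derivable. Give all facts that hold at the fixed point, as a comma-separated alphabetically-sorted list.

A, B, D, H1, J6, L6, M5, P, Q2, W3

Round 1: (6) [P → A]; (9) [L6 ∧ J6 ∧ H1 → M5]. New: A, M5.
Round 2: (11) [M5 ∧ A → B]. New: B.
Round 3: (10) [B ∧ H1 → D]. New: D.
Round 4: (8) [D → Q2]. New: Q2.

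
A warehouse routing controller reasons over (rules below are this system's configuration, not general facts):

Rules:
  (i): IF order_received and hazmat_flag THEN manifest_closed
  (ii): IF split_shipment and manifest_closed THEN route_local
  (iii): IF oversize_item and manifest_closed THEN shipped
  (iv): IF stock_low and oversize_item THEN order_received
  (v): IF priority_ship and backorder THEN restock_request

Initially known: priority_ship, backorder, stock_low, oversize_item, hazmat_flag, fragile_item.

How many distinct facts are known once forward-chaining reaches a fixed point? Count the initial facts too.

10

Round 1: (iv) [IF stock_low and oversize_item THEN order_received]; (v) [IF priority_ship and backorder THEN restock_request]. Adds order_received, restock_request.
Round 2: (i) [IF order_received and hazmat_flag THEN manifest_closed]. Adds manifest_closed.
Round 3: (iii) [IF oversize_item and manifest_closed THEN shipped]. Adds shipped.
Closure: {backorder, fragile_item, hazmat_flag, manifest_closed, order_received, oversize_item, priority_ship, restock_request, shipped, stock_low} — 10 facts.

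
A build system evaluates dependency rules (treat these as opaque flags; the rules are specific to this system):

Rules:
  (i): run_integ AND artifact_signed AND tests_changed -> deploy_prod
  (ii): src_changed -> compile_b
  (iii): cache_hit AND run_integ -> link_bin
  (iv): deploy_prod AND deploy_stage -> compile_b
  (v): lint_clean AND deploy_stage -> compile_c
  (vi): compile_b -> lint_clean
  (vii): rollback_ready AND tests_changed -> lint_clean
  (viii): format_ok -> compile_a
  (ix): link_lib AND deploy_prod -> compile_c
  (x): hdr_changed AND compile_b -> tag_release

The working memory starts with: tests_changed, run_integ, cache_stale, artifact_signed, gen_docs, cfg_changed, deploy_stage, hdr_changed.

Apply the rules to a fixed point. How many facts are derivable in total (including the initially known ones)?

13

Round 1: (i) [run_integ AND artifact_signed AND tests_changed -> deploy_prod]. Adds deploy_prod.
Round 2: (iv) [deploy_prod AND deploy_stage -> compile_b]. Adds compile_b.
Round 3: (vi) [compile_b -> lint_clean]; (x) [hdr_changed AND compile_b -> tag_release]. Adds lint_clean, tag_release.
Round 4: (v) [lint_clean AND deploy_stage -> compile_c]. Adds compile_c.
Closure: {artifact_signed, cache_stale, cfg_changed, compile_b, compile_c, deploy_prod, deploy_stage, gen_docs, hdr_changed, lint_clean, run_integ, tag_release, tests_changed} — 13 facts.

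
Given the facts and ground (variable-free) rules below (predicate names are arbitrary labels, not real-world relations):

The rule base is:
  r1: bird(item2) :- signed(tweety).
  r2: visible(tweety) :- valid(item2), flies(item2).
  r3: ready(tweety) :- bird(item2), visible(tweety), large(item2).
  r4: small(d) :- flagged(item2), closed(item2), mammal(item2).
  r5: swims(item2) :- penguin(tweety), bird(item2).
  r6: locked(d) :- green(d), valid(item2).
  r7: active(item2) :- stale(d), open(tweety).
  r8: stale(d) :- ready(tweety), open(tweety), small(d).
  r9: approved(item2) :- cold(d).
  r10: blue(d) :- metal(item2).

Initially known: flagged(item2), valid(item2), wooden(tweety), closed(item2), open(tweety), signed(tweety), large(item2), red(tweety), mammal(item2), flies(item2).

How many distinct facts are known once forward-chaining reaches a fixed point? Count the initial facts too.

16

Round 1 fires r1, r2, r4, giving bird(item2), visible(tweety), small(d).
Round 2 fires r3, giving ready(tweety).
Round 3 fires r8, giving stale(d).
Round 4 fires r7, giving active(item2).
Closure: {active(item2), bird(item2), closed(item2), flagged(item2), flies(item2), large(item2), mammal(item2), open(tweety), ready(tweety), red(tweety), signed(tweety), small(d), stale(d), valid(item2), visible(tweety), wooden(tweety)} — 16 facts.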